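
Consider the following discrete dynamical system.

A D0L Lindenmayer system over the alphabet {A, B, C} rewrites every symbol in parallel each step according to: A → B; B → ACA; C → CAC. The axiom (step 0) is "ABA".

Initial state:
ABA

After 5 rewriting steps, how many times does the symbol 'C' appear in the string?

t=0: ABA
t=1: BACAB
t=2: ACABCACBACA
t=3: BCACBACACACBCACACABCACB
t=4: ACACACBCACACABCACBCACBCACACACACBCACBCACBACACACBCACACA
t=5: BCACBCACBCACACACACBCACBCACBACACACBCACACACACBCACACACACBCACBCACBCACBCACACACACBCACACACACBCACACABCACBCACBCACACACACBCACBCACB

58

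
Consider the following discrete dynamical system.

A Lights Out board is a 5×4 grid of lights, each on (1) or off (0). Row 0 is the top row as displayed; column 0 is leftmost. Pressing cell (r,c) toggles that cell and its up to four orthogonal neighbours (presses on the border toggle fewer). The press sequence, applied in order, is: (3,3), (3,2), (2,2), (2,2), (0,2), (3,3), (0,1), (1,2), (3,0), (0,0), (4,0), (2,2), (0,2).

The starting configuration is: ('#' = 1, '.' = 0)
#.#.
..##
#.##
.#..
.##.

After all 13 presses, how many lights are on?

t=0: #.#.
..##
#.##
.#..
.##.
t=1: #.#.
..##
#.#.
.###
.###
t=2: #.#.
..##
#...
....
.#.#
t=3: #.#.
...#
####
..#.
.#.#
t=4: #.#.
..##
#...
....
.#.#
t=5: ##.#
...#
#...
....
.#.#
t=6: ##.#
...#
#..#
..##
.#..
t=7: ..##
.#.#
#..#
..##
.#..
t=8: ...#
..#.
#.##
..##
.#..
t=9: ...#
..#.
..##
####
##..
t=10: ##.#
#.#.
..##
####
##..
t=11: ##.#
#.#.
..##
.###
....
t=12: ##.#
#...
.#..
.#.#
....
t=13: #.#.
#.#.
.#..
.#.#
....

7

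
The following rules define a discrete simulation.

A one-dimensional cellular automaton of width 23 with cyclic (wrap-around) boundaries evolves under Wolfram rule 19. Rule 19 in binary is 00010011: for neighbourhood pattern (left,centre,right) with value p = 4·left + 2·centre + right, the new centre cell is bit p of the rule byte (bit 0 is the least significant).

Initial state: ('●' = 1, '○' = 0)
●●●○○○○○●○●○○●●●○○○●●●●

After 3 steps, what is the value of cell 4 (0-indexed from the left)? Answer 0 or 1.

t=0: ●●●○○○○○●○●○○●●●○○○●●●●
t=1: ○○○●●●●●○○○●●○○○●●●○○○○
t=2: ●●●○○○○○●●●○○●●●○○○●●●●
t=3: ○○○●●●●●○○○●●○○○●●●○○○○

1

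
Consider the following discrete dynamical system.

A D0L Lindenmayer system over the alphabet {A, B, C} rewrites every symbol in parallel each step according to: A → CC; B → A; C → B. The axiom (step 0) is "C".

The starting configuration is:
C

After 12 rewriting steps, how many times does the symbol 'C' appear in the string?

gen 0: C
gen 1: B
gen 2: A
gen 3: CC
gen 4: BB
gen 5: AA
gen 6: CCCC
gen 7: BBBB
gen 8: AAAA
gen 9: CCCCCCCC
gen 10: BBBBBBBB
gen 11: AAAAAAAA
gen 12: CCCCCCCCCCCCCCCC

16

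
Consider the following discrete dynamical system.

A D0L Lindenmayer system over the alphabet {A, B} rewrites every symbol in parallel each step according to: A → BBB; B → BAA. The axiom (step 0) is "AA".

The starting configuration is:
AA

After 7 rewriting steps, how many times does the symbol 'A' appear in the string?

0) AA
1) BBBBBB
2) BAABAABAABAABAABAA
3) BAABBBBBBBAABBBBBBBAABBBBBBBAABBBBBBBAABBBBBBBAABBBBBB
4) BAABBBBBBBAABAABAABAABAABAABAABBBBBBBAABAABAABAABAABAABAAB…ABAABAABBBBBBBAABAABAABAABAABAABAABBBBBBBAABAABAABAABAABAA  (len 162)
5) BAABBBBBBBAABAABAABAABAABAABAABBBBBBBAABBBBBBBAABBBBBBBAAB…ABAABAABBBBBBBAABBBBBBBAABBBBBBBAABBBBBBBAABBBBBBBAABBBBBB  (len 486)
6) BAABBBBBBBAABAABAABAABAABAABAABBBBBBBAABBBBBBBAABBBBBBBAAB…ABAABAABBBBBBBAABAABAABAABAABAABAABBBBBBBAABAABAABAABAABAA  (len 1458)
7) BAABBBBBBBAABAABAABAABAABAABAABBBBBBBAABBBBBBBAABBBBBBBAAB…ABAABAABBBBBBBAABBBBBBBAABBBBBBBAABBBBBBBAABBBBBBBAABBBBBB  (len 4374)

1596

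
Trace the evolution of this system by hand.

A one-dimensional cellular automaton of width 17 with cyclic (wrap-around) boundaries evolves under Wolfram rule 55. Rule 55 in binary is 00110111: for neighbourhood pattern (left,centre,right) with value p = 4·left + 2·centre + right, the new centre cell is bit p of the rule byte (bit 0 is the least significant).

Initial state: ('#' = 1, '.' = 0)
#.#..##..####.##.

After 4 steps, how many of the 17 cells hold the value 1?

step 0: #.#..##..####.##.
step 1: #####..##....#..#
step 2: .....##..#######.
step 3: #####..##.......#
step 4: .....##..#######.

9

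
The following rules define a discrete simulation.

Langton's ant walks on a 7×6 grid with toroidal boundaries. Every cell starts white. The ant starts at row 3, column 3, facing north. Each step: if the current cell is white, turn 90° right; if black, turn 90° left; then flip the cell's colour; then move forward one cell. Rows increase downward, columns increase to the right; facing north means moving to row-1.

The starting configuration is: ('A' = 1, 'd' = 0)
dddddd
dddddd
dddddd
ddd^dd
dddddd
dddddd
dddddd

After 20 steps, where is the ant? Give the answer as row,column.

5,1

[0] dddddd
dddddd
dddddd
ddd^dd
dddddd
dddddd
dddddd
[1] dddddd
dddddd
dddddd
dddA>d
dddddd
dddddd
dddddd
[2] dddddd
dddddd
dddddd
dddAAd
ddddvd
dddddd
dddddd
[3] dddddd
dddddd
dddddd
dddAAd
ddd<Ad
dddddd
dddddd
[4] dddddd
dddddd
dddddd
ddd^Ad
dddAAd
dddddd
dddddd
[5] dddddd
dddddd
dddddd
dd<dAd
dddAAd
dddddd
dddddd
[6] dddddd
dddddd
dd^ddd
ddAdAd
dddAAd
dddddd
dddddd
[7] dddddd
dddddd
ddA>dd
ddAdAd
dddAAd
dddddd
dddddd
[8] dddddd
dddddd
ddAAdd
ddAvAd
dddAAd
dddddd
dddddd
[9] dddddd
dddddd
ddAAdd
dd<AAd
dddAAd
dddddd
dddddd
[10] dddddd
dddddd
ddAAdd
dddAAd
ddvAAd
dddddd
dddddd
[11] dddddd
dddddd
ddAAdd
dddAAd
d<AAAd
dddddd
dddddd
[12] dddddd
dddddd
ddAAdd
d^dAAd
dAAAAd
dddddd
dddddd
[13] dddddd
dddddd
ddAAdd
dA>AAd
dAAAAd
dddddd
dddddd
[14] dddddd
dddddd
ddAAdd
dAAAAd
dAvAAd
dddddd
dddddd
[15] dddddd
dddddd
ddAAdd
dAAAAd
dAd>Ad
dddddd
dddddd
[16] dddddd
dddddd
ddAAdd
dAA^Ad
dAddAd
dddddd
dddddd
[17] dddddd
dddddd
ddAAdd
dA<dAd
dAddAd
dddddd
dddddd
[18] dddddd
dddddd
ddAAdd
dAddAd
dAvdAd
dddddd
dddddd
[19] dddddd
dddddd
ddAAdd
dAddAd
d<AdAd
dddddd
dddddd
[20] dddddd
dddddd
ddAAdd
dAddAd
ddAdAd
dvdddd
dddddd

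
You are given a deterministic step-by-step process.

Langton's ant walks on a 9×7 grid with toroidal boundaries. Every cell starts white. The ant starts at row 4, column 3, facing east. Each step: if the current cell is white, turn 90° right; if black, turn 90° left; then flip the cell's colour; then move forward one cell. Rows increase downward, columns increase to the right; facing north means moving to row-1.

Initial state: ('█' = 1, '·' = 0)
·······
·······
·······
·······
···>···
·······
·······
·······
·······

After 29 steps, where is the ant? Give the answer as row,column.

3,1

t=0: ·······
·······
·······
·······
···>···
·······
·······
·······
·······
t=1: ·······
·······
·······
·······
···█···
···v···
·······
·······
·······
t=2: ·······
·······
·······
·······
···█···
··<█···
·······
·······
·······
t=3: ·······
·······
·······
·······
··^█···
··██···
·······
·······
·······
t=4: ·······
·······
·······
·······
··█>···
··██···
·······
·······
·······
t=5: ·······
·······
·······
···^···
··█····
··██···
·······
·······
·······
t=6: ·······
·······
·······
···█>··
··█····
··██···
·······
·······
·······
t=7: ·······
·······
·······
···██··
··█·v··
··██···
·······
·······
·······
t=8: ·······
·······
·······
···██··
··█<█··
··██···
·······
·······
·······
t=9: ·······
·······
·······
···^█··
··███··
··██···
·······
·······
·······
t=10: ·······
·······
·······
··<·█··
··███··
··██···
·······
·······
·······
t=11: ·······
·······
··^····
··█·█··
··███··
··██···
·······
·······
·······
t=12: ·······
·······
··█>···
··█·█··
··███··
··██···
·······
·······
·······
t=13: ·······
·······
··██···
··█v█··
··███··
··██···
·······
·······
·······
t=14: ·······
·······
··██···
··<██··
··███··
··██···
·······
·······
·······
t=15: ·······
·······
··██···
···██··
··v██··
··██···
·······
·······
·······
t=16: ·······
·······
··██···
···██··
···>█··
··██···
·······
·······
·······
t=17: ·······
·······
··██···
···^█··
····█··
··██···
·······
·······
·······
t=18: ·······
·······
··██···
··<·█··
····█··
··██···
·······
·······
·······
t=19: ·······
·······
··^█···
··█·█··
····█··
··██···
·······
·······
·······
t=20: ·······
·······
·<·█···
··█·█··
····█··
··██···
·······
·······
·······
t=21: ·······
·^·····
·█·█···
··█·█··
····█··
··██···
·······
·······
·······
t=22: ·······
·█>····
·█·█···
··█·█··
····█··
··██···
·······
·······
·······
t=23: ·······
·██····
·█v█···
··█·█··
····█··
··██···
·······
·······
·······
t=24: ·······
·██····
·<██···
··█·█··
····█··
··██···
·······
·······
·······
t=25: ·······
·██····
··██···
·v█·█··
····█··
··██···
·······
·······
·······
t=26: ·······
·██····
··██···
<██·█··
····█··
··██···
·······
·······
·······
t=27: ·······
·██····
^·██···
███·█··
····█··
··██···
·······
·······
·······
t=28: ·······
·██····
█>██···
███·█··
····█··
··██···
·······
·······
·······
t=29: ·······
·██····
████···
█v█·█··
····█··
··██···
·······
·······
·······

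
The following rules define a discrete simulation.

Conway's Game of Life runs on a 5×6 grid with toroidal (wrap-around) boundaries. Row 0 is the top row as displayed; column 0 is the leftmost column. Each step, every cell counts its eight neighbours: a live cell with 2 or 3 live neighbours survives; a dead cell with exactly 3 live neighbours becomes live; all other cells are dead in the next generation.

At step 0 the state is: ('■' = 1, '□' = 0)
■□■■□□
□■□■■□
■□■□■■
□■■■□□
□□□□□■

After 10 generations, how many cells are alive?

k=0  ■□■■□□
□■□■■□
■□■□■■
□■■■□□
□□□□□■
k=1  ■■■■□■
□□□□□□
■□□□□■
□■■■□□
■□□□■□
k=2  ■■■■■■
□□■□■□
■■■□□□
□■■■■□
□□□□■□
k=3  ■■■□□□
□□□□■□
■□□□■■
■□□□■■
□□□□□□
k=4  □■□□□□
□□□■■□
■□□■□□
■□□□■□
□□□□□□
k=5  □□□□□□
□□■■■□
□□□■□□
□□□□□■
□□□□□□
k=6  □□□■□□
□□■■■□
□□■■□□
□□□□□□
□□□□□□
k=7  □□■■■□
□□□□■□
□□■□■□
□□□□□□
□□□□□□
k=8  □□□■■□
□□■□■■
□□□■□□
□□□□□□
□□□■□□
k=9  □□■□□■
□□■□□■
□□□■■□
□□□□□□
□□□■■□
k=10  □□■□□■
□□■□□■
□□□■■□
□□□□□□
□□□■■□

8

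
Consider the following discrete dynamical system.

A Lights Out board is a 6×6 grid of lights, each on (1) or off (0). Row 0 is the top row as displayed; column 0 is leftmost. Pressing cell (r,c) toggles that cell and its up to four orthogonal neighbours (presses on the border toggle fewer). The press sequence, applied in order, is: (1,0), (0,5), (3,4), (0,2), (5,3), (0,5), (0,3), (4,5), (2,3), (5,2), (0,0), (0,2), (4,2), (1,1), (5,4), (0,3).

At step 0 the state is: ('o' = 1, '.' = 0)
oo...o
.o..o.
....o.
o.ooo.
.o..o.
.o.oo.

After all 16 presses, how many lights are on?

18

0) oo...o
.o..o.
....o.
o.ooo.
.o..o.
.o.oo.
1) .o...o
o...o.
o...o.
o.ooo.
.o..o.
.o.oo.
2) .o..o.
o...oo
o...o.
o.ooo.
.o..o.
.o.oo.
3) .o..o.
o...oo
o.....
o.o..o
.o....
.o.oo.
4) ..ooo.
o.o.oo
o.....
o.o..o
.o....
.o.oo.
5) ..ooo.
o.o.oo
o.....
o.o..o
.o.o..
.oo...
6) ..oo.o
o.o.o.
o.....
o.o..o
.o.o..
.oo...
7) ....oo
o.ooo.
o.....
o.o..o
.o.o..
.oo...
8) ....oo
o.ooo.
o.....
o.o...
.o.ooo
.oo..o
9) ....oo
o.o.o.
o.ooo.
o.oo..
.o.ooo
.oo..o
10) ....oo
o.o.o.
o.ooo.
o.oo..
.ooooo
...o.o
11) oo..oo
..o.o.
o.ooo.
o.oo..
.ooooo
...o.o
12) o.oooo
....o.
o.ooo.
o.oo..
.ooooo
...o.o
13) o.oooo
....o.
o.ooo.
o..o..
....oo
..oo.o
14) oooooo
ooo.o.
ooooo.
o..o..
....oo
..oo.o
15) oooooo
ooo.o.
ooooo.
o..o..
.....o
..o.o.
16) oo...o
ooooo.
ooooo.
o..o..
.....o
..o.o.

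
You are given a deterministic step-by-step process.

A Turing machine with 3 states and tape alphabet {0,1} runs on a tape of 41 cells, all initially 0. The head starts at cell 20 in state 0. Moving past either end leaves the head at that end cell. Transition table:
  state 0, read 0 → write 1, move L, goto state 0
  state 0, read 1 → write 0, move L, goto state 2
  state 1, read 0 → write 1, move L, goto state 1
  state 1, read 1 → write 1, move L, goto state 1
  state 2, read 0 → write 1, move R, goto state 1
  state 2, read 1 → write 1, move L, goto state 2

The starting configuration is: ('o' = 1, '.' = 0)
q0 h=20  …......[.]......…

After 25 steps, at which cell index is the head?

0

gen 0: q0 h=20  …......[.]......…
gen 1: q0 h=19  …......[.]o.....…
gen 2: q0 h=18  …......[.]oo....…
gen 3: q0 h=17  …......[.]ooo...…
gen 4: q0 h=16  …......[.]oooo..…
gen 5: q0 h=15  …......[.]ooooo.…
gen 6: q0 h=14  …......[.]oooooo…
gen 7: q0 h=13  …......[.]oooooo…
gen 8: q0 h=12  …......[.]oooooo…
gen 9: q0 h=11  …......[.]oooooo…
gen 10: q0 h=10  …......[.]oooooo…
gen 11: q0 h= 9  …......[.]oooooo…
gen 12: q0 h= 8  …......[.]oooooo…
gen 13: q0 h= 7  …......[.]oooooo…
gen 14: q0 h= 6  |......[.]oooooo…
gen 15: q0 h= 5  |.....[.]oooooo…
gen 16: q0 h= 4  |....[.]oooooo…
gen 17: q0 h= 3  |...[.]oooooo…
gen 18: q0 h= 2  |..[.]oooooo…
gen 19: q0 h= 1  |.[.]oooooo…
gen 20: q0 h= 0  |[.]oooooo…
gen 21: q0 h= 0  |[o]oooooo…
gen 22: q2 h= 0  |[.]oooooo…
gen 23: q1 h= 1  |o[o]oooooo…
gen 24: q1 h= 0  |[o]oooooo…
gen 25: q1 h= 0  |[o]oooooo…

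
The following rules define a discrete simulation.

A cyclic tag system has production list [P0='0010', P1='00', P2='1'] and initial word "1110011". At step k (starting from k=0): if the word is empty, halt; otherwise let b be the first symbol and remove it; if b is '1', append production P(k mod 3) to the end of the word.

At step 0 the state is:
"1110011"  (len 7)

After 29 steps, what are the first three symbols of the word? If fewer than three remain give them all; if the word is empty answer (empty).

100

step 0: "1110011"  (len 7)
step 1: "1100110010"  (len 10)
step 2: "10011001000"  (len 11)
step 3: "00110010001"  (len 11)
step 4: "0110010001"  (len 10)
step 5: "110010001"  (len 9)
step 6: "100100011"  (len 9)
step 7: "001000110010"  (len 12)
step 8: "01000110010"  (len 11)
step 9: "1000110010"  (len 10)
step 10: "0001100100010"  (len 13)
step 11: "001100100010"  (len 12)
step 12: "01100100010"  (len 11)
step 13: "1100100010"  (len 10)
step 14: "10010001000"  (len 11)
step 15: "00100010001"  (len 11)
step 16: "0100010001"  (len 10)
step 17: "100010001"  (len 9)
step 18: "000100011"  (len 9)
step 19: "00100011"  (len 8)
step 20: "0100011"  (len 7)
step 21: "100011"  (len 6)
step 22: "000110010"  (len 9)
step 23: "00110010"  (len 8)
step 24: "0110010"  (len 7)
step 25: "110010"  (len 6)
step 26: "1001000"  (len 7)
step 27: "0010001"  (len 7)
step 28: "010001"  (len 6)
step 29: "10001"  (len 5)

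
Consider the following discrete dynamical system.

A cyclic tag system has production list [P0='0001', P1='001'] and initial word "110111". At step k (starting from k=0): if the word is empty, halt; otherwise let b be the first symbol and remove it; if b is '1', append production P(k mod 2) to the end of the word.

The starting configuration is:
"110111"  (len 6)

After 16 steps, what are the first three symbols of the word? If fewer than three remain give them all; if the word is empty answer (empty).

step 0: "110111"  (len 6)
step 1: "101110001"  (len 9)
step 2: "01110001001"  (len 11)
step 3: "1110001001"  (len 10)
step 4: "110001001001"  (len 12)
step 5: "100010010010001"  (len 15)
step 6: "00010010010001001"  (len 17)
step 7: "0010010010001001"  (len 16)
step 8: "010010010001001"  (len 15)
step 9: "10010010001001"  (len 14)
step 10: "0010010001001001"  (len 16)
step 11: "010010001001001"  (len 15)
step 12: "10010001001001"  (len 14)
step 13: "00100010010010001"  (len 17)
step 14: "0100010010010001"  (len 16)
step 15: "100010010010001"  (len 15)
step 16: "00010010010001001"  (len 17)

000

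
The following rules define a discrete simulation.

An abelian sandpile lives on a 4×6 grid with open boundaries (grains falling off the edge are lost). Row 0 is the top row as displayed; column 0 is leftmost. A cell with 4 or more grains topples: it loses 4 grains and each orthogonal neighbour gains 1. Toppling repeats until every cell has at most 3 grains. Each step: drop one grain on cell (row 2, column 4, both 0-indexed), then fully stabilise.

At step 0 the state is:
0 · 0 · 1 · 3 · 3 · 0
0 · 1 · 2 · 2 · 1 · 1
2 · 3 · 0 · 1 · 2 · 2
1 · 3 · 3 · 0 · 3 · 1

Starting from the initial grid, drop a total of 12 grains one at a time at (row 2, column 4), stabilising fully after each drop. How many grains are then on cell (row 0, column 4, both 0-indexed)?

0) 0 · 0 · 1 · 3 · 3 · 0
0 · 1 · 2 · 2 · 1 · 1
2 · 3 · 0 · 1 · 2 · 2
1 · 3 · 3 · 0 · 3 · 1
1) 0 · 0 · 1 · 3 · 3 · 0
0 · 1 · 2 · 2 · 1 · 1
2 · 3 · 0 · 1 · 3 · 2
1 · 3 · 3 · 0 · 3 · 1
2) 0 · 0 · 1 · 3 · 3 · 0
0 · 1 · 2 · 2 · 2 · 1
2 · 3 · 0 · 2 · 1 · 3
1 · 3 · 3 · 1 · 0 · 2
3) 0 · 0 · 1 · 3 · 3 · 0
0 · 1 · 2 · 2 · 2 · 1
2 · 3 · 0 · 2 · 2 · 3
1 · 3 · 3 · 1 · 0 · 2
4) 0 · 0 · 1 · 3 · 3 · 0
0 · 1 · 2 · 2 · 2 · 1
2 · 3 · 0 · 2 · 3 · 3
1 · 3 · 3 · 1 · 0 · 2
5) 0 · 0 · 1 · 3 · 3 · 0
0 · 1 · 2 · 2 · 3 · 2
2 · 3 · 0 · 3 · 1 · 0
1 · 3 · 3 · 1 · 1 · 3
6) 0 · 0 · 1 · 3 · 3 · 0
0 · 1 · 2 · 2 · 3 · 2
2 · 3 · 0 · 3 · 2 · 0
1 · 3 · 3 · 1 · 1 · 3
7) 0 · 0 · 1 · 3 · 3 · 0
0 · 1 · 2 · 2 · 3 · 2
2 · 3 · 0 · 3 · 3 · 0
1 · 3 · 3 · 1 · 1 · 3
8) 0 · 0 · 2 · 1 · 1 · 1
0 · 1 · 3 · 1 · 2 · 3
2 · 3 · 1 · 1 · 2 · 1
1 · 3 · 3 · 2 · 2 · 3
9) 0 · 0 · 2 · 1 · 1 · 1
0 · 1 · 3 · 1 · 2 · 3
2 · 3 · 1 · 1 · 3 · 1
1 · 3 · 3 · 2 · 2 · 3
10) 0 · 0 · 2 · 1 · 1 · 1
0 · 1 · 3 · 1 · 3 · 3
2 · 3 · 1 · 2 · 0 · 2
1 · 3 · 3 · 2 · 3 · 3
11) 0 · 0 · 2 · 1 · 1 · 1
0 · 1 · 3 · 1 · 3 · 3
2 · 3 · 1 · 2 · 1 · 2
1 · 3 · 3 · 2 · 3 · 3
12) 0 · 0 · 2 · 1 · 1 · 1
0 · 1 · 3 · 1 · 3 · 3
2 · 3 · 1 · 2 · 2 · 2
1 · 3 · 3 · 2 · 3 · 3

1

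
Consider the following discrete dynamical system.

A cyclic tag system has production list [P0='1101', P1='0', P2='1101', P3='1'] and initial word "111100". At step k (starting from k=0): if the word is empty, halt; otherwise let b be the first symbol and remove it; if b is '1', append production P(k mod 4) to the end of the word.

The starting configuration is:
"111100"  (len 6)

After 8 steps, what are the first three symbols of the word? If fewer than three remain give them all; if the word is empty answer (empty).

t=0: "111100"  (len 6)
t=1: "111001101"  (len 9)
t=2: "110011010"  (len 9)
t=3: "100110101101"  (len 12)
t=4: "001101011011"  (len 12)
t=5: "01101011011"  (len 11)
t=6: "1101011011"  (len 10)
t=7: "1010110111101"  (len 13)
t=8: "0101101111011"  (len 13)

010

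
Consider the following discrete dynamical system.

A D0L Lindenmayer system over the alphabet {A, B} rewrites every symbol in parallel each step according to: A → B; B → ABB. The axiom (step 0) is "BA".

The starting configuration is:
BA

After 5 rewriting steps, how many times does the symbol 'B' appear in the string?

99

step 0: BA
step 1: ABBB
step 2: BABBABBABB
step 3: ABBBABBABBBABBABBBABBABB
step 4: BABBABBABBBABBABBBABBABBABBBABBABBBABBABBABBBABBABBBABBABB
step 5: ABBBABBABBBABBABBBABBABBABBBABBABBBABBABBABBBABBABBBABBABB…ABBBABBABBBABBABBBABBABBABBBABBABBBABBABBABBBABBABBBABBABB  (len 140)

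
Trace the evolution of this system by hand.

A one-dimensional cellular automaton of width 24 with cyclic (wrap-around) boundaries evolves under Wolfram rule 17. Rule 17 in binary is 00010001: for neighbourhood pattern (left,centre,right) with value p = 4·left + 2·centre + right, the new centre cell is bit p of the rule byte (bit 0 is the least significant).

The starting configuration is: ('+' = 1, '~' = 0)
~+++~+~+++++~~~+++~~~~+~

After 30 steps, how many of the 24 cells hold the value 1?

[0] ~+++~+~+++++~~~+++~~~~+~
[1] ~~~~~~~~~~~~++~~~~+++~~+
[2] +++++++++++~~~+++~~~~+~~
[3] ~~~~~~~~~~~++~~~~+++~~+~
[4] ++++++++++~~~+++~~~~+~~+
[5] ~~~~~~~~~~++~~~~+++~~+~~
[6] +++++++++~~~+++~~~~+~~++
[7] ~~~~~~~~~++~~~~+++~~+~~~
[8] ++++++++~~~+++~~~~+~~+++
[9] ~~~~~~~~++~~~~+++~~+~~~~
[10] +++++++~~~+++~~~~+~~++++
[11] ~~~~~~~++~~~~+++~~+~~~~~
[12] ++++++~~~+++~~~~+~~+++++
[13] ~~~~~~++~~~~+++~~+~~~~~~
[14] +++++~~~+++~~~~+~~++++++
[15] ~~~~~++~~~~+++~~+~~~~~~~
[16] ++++~~~+++~~~~+~~+++++++
[17] ~~~~++~~~~+++~~+~~~~~~~~
[18] +++~~~+++~~~~+~~++++++++
[19] ~~~++~~~~+++~~+~~~~~~~~~
[20] ++~~~+++~~~~+~~+++++++++
[21] ~~++~~~~+++~~+~~~~~~~~~~
[22] +~~~+++~~~~+~~++++++++++
[23] ~++~~~~+++~~+~~~~~~~~~~~
[24] ~~~+++~~~~+~~+++++++++++
[25] ++~~~~+++~~+~~~~~~~~~~~~
[26] ~~+++~~~~+~~+++++++++++~
[27] +~~~~+++~~+~~~~~~~~~~~~+
[28] ~+++~~~~+~~+++++++++++~~
[29] ~~~~+++~~+~~~~~~~~~~~~++
[30] +++~~~~+~~+++++++++++~~~

15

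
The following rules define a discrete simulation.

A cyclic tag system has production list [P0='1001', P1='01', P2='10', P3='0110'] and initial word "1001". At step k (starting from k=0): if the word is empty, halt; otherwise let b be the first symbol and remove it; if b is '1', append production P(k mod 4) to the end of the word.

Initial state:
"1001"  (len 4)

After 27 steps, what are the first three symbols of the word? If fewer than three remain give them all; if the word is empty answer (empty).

101

step 0: "1001"  (len 4)
step 1: "0011001"  (len 7)
step 2: "011001"  (len 6)
step 3: "11001"  (len 5)
step 4: "10010110"  (len 8)
step 5: "00101101001"  (len 11)
step 6: "0101101001"  (len 10)
step 7: "101101001"  (len 9)
step 8: "011010010110"  (len 12)
step 9: "11010010110"  (len 11)
step 10: "101001011001"  (len 12)
step 11: "0100101100110"  (len 13)
step 12: "100101100110"  (len 12)
step 13: "001011001101001"  (len 15)
step 14: "01011001101001"  (len 14)
step 15: "1011001101001"  (len 13)
step 16: "0110011010010110"  (len 16)
step 17: "110011010010110"  (len 15)
step 18: "1001101001011001"  (len 16)
step 19: "00110100101100110"  (len 17)
step 20: "0110100101100110"  (len 16)
step 21: "110100101100110"  (len 15)
step 22: "1010010110011001"  (len 16)
step 23: "01001011001100110"  (len 17)
step 24: "1001011001100110"  (len 16)
step 25: "0010110011001101001"  (len 19)
step 26: "010110011001101001"  (len 18)
step 27: "10110011001101001"  (len 17)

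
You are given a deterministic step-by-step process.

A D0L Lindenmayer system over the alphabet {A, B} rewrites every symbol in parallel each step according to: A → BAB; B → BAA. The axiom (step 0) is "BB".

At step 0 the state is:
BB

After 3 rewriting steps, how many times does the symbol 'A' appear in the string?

28

gen 0: BB
gen 1: BAABAA
gen 2: BAABABBABBAABABBAB
gen 3: BAABABBABBAABABBAABAABABBAABAABABBABBAABABBAABAABABBAA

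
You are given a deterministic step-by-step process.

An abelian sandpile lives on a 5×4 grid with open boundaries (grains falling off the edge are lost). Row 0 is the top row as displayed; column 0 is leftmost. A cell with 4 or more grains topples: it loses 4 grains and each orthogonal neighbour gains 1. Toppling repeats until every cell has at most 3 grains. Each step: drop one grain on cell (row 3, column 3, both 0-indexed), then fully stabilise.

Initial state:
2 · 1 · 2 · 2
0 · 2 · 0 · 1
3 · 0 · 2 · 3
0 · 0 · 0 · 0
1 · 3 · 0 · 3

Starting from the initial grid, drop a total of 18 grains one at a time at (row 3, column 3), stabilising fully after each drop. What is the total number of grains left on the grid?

32

t=0: 2 · 1 · 2 · 2
0 · 2 · 0 · 1
3 · 0 · 2 · 3
0 · 0 · 0 · 0
1 · 3 · 0 · 3
t=1: 2 · 1 · 2 · 2
0 · 2 · 0 · 1
3 · 0 · 2 · 3
0 · 0 · 0 · 1
1 · 3 · 0 · 3
t=2: 2 · 1 · 2 · 2
0 · 2 · 0 · 1
3 · 0 · 2 · 3
0 · 0 · 0 · 2
1 · 3 · 0 · 3
t=3: 2 · 1 · 2 · 2
0 · 2 · 0 · 1
3 · 0 · 2 · 3
0 · 0 · 0 · 3
1 · 3 · 0 · 3
t=4: 2 · 1 · 2 · 2
0 · 2 · 0 · 2
3 · 0 · 3 · 0
0 · 0 · 1 · 2
1 · 3 · 1 · 0
t=5: 2 · 1 · 2 · 2
0 · 2 · 0 · 2
3 · 0 · 3 · 0
0 · 0 · 1 · 3
1 · 3 · 1 · 0
t=6: 2 · 1 · 2 · 2
0 · 2 · 0 · 2
3 · 0 · 3 · 1
0 · 0 · 2 · 0
1 · 3 · 1 · 1
t=7: 2 · 1 · 2 · 2
0 · 2 · 0 · 2
3 · 0 · 3 · 1
0 · 0 · 2 · 1
1 · 3 · 1 · 1
t=8: 2 · 1 · 2 · 2
0 · 2 · 0 · 2
3 · 0 · 3 · 1
0 · 0 · 2 · 2
1 · 3 · 1 · 1
t=9: 2 · 1 · 2 · 2
0 · 2 · 0 · 2
3 · 0 · 3 · 1
0 · 0 · 2 · 3
1 · 3 · 1 · 1
t=10: 2 · 1 · 2 · 2
0 · 2 · 0 · 2
3 · 0 · 3 · 2
0 · 0 · 3 · 0
1 · 3 · 1 · 2
t=11: 2 · 1 · 2 · 2
0 · 2 · 0 · 2
3 · 0 · 3 · 2
0 · 0 · 3 · 1
1 · 3 · 1 · 2
t=12: 2 · 1 · 2 · 2
0 · 2 · 0 · 2
3 · 0 · 3 · 2
0 · 0 · 3 · 2
1 · 3 · 1 · 2
t=13: 2 · 1 · 2 · 2
0 · 2 · 0 · 2
3 · 0 · 3 · 2
0 · 0 · 3 · 3
1 · 3 · 1 · 2
t=14: 2 · 1 · 2 · 2
0 · 2 · 1 · 3
3 · 1 · 1 · 0
0 · 1 · 1 · 2
1 · 3 · 2 · 3
t=15: 2 · 1 · 2 · 2
0 · 2 · 1 · 3
3 · 1 · 1 · 0
0 · 1 · 1 · 3
1 · 3 · 2 · 3
t=16: 2 · 1 · 2 · 2
0 · 2 · 1 · 3
3 · 1 · 1 · 1
0 · 1 · 2 · 1
1 · 3 · 3 · 0
t=17: 2 · 1 · 2 · 2
0 · 2 · 1 · 3
3 · 1 · 1 · 1
0 · 1 · 2 · 2
1 · 3 · 3 · 0
t=18: 2 · 1 · 2 · 2
0 · 2 · 1 · 3
3 · 1 · 1 · 1
0 · 1 · 2 · 3
1 · 3 · 3 · 0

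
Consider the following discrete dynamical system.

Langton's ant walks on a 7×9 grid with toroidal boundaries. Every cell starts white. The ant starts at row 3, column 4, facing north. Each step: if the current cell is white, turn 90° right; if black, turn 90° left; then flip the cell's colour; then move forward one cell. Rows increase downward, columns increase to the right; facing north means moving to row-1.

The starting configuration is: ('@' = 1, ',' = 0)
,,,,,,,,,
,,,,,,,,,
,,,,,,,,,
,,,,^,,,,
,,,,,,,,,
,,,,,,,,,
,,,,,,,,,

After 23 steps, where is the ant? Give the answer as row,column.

k=0  ,,,,,,,,,
,,,,,,,,,
,,,,,,,,,
,,,,^,,,,
,,,,,,,,,
,,,,,,,,,
,,,,,,,,,
k=1  ,,,,,,,,,
,,,,,,,,,
,,,,,,,,,
,,,,@>,,,
,,,,,,,,,
,,,,,,,,,
,,,,,,,,,
k=2  ,,,,,,,,,
,,,,,,,,,
,,,,,,,,,
,,,,@@,,,
,,,,,v,,,
,,,,,,,,,
,,,,,,,,,
k=3  ,,,,,,,,,
,,,,,,,,,
,,,,,,,,,
,,,,@@,,,
,,,,<@,,,
,,,,,,,,,
,,,,,,,,,
k=4  ,,,,,,,,,
,,,,,,,,,
,,,,,,,,,
,,,,^@,,,
,,,,@@,,,
,,,,,,,,,
,,,,,,,,,
k=5  ,,,,,,,,,
,,,,,,,,,
,,,,,,,,,
,,,<,@,,,
,,,,@@,,,
,,,,,,,,,
,,,,,,,,,
k=6  ,,,,,,,,,
,,,,,,,,,
,,,^,,,,,
,,,@,@,,,
,,,,@@,,,
,,,,,,,,,
,,,,,,,,,
k=7  ,,,,,,,,,
,,,,,,,,,
,,,@>,,,,
,,,@,@,,,
,,,,@@,,,
,,,,,,,,,
,,,,,,,,,
k=8  ,,,,,,,,,
,,,,,,,,,
,,,@@,,,,
,,,@v@,,,
,,,,@@,,,
,,,,,,,,,
,,,,,,,,,
k=9  ,,,,,,,,,
,,,,,,,,,
,,,@@,,,,
,,,<@@,,,
,,,,@@,,,
,,,,,,,,,
,,,,,,,,,
k=10  ,,,,,,,,,
,,,,,,,,,
,,,@@,,,,
,,,,@@,,,
,,,v@@,,,
,,,,,,,,,
,,,,,,,,,
k=11  ,,,,,,,,,
,,,,,,,,,
,,,@@,,,,
,,,,@@,,,
,,<@@@,,,
,,,,,,,,,
,,,,,,,,,
k=12  ,,,,,,,,,
,,,,,,,,,
,,,@@,,,,
,,^,@@,,,
,,@@@@,,,
,,,,,,,,,
,,,,,,,,,
k=13  ,,,,,,,,,
,,,,,,,,,
,,,@@,,,,
,,@>@@,,,
,,@@@@,,,
,,,,,,,,,
,,,,,,,,,
k=14  ,,,,,,,,,
,,,,,,,,,
,,,@@,,,,
,,@@@@,,,
,,@v@@,,,
,,,,,,,,,
,,,,,,,,,
k=15  ,,,,,,,,,
,,,,,,,,,
,,,@@,,,,
,,@@@@,,,
,,@,>@,,,
,,,,,,,,,
,,,,,,,,,
k=16  ,,,,,,,,,
,,,,,,,,,
,,,@@,,,,
,,@@^@,,,
,,@,,@,,,
,,,,,,,,,
,,,,,,,,,
k=17  ,,,,,,,,,
,,,,,,,,,
,,,@@,,,,
,,@<,@,,,
,,@,,@,,,
,,,,,,,,,
,,,,,,,,,
k=18  ,,,,,,,,,
,,,,,,,,,
,,,@@,,,,
,,@,,@,,,
,,@v,@,,,
,,,,,,,,,
,,,,,,,,,
k=19  ,,,,,,,,,
,,,,,,,,,
,,,@@,,,,
,,@,,@,,,
,,<@,@,,,
,,,,,,,,,
,,,,,,,,,
k=20  ,,,,,,,,,
,,,,,,,,,
,,,@@,,,,
,,@,,@,,,
,,,@,@,,,
,,v,,,,,,
,,,,,,,,,
k=21  ,,,,,,,,,
,,,,,,,,,
,,,@@,,,,
,,@,,@,,,
,,,@,@,,,
,<@,,,,,,
,,,,,,,,,
k=22  ,,,,,,,,,
,,,,,,,,,
,,,@@,,,,
,,@,,@,,,
,^,@,@,,,
,@@,,,,,,
,,,,,,,,,
k=23  ,,,,,,,,,
,,,,,,,,,
,,,@@,,,,
,,@,,@,,,
,@>@,@,,,
,@@,,,,,,
,,,,,,,,,

4,2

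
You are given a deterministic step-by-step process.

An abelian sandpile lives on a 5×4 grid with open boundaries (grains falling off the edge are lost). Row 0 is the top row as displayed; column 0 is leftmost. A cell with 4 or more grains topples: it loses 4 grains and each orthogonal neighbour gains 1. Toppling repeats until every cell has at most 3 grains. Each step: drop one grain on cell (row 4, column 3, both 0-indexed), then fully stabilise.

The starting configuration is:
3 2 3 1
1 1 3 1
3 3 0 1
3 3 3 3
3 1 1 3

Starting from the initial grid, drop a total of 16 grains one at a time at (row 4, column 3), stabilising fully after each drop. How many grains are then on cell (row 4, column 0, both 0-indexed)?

[0] 3 2 3 1
1 1 3 1
3 3 0 1
3 3 3 3
3 1 1 3
[1] 3 2 3 1
2 2 3 1
1 1 2 2
2 2 1 1
0 3 3 1
[2] 3 2 3 1
2 2 3 1
1 1 2 2
2 2 1 1
0 3 3 2
[3] 3 2 3 1
2 2 3 1
1 1 2 2
2 2 1 1
0 3 3 3
[4] 3 2 3 1
2 2 3 1
1 1 2 2
2 3 2 2
1 0 1 1
[5] 3 2 3 1
2 2 3 1
1 1 2 2
2 3 2 2
1 0 1 2
[6] 3 2 3 1
2 2 3 1
1 1 2 2
2 3 2 2
1 0 1 3
[7] 3 2 3 1
2 2 3 1
1 1 2 2
2 3 2 3
1 0 2 0
[8] 3 2 3 1
2 2 3 1
1 1 2 2
2 3 2 3
1 0 2 1
[9] 3 2 3 1
2 2 3 1
1 1 2 2
2 3 2 3
1 0 2 2
[10] 3 2 3 1
2 2 3 1
1 1 2 2
2 3 2 3
1 0 2 3
[11] 3 2 3 1
2 2 3 1
1 1 2 3
2 3 3 0
1 0 3 1
[12] 3 2 3 1
2 2 3 1
1 1 2 3
2 3 3 0
1 0 3 2
[13] 3 2 3 1
2 2 3 1
1 1 2 3
2 3 3 0
1 0 3 3
[14] 3 2 3 1
2 2 3 1
1 2 3 3
3 0 1 2
1 2 1 1
[15] 3 2 3 1
2 2 3 1
1 2 3 3
3 0 1 2
1 2 1 2
[16] 3 2 3 1
2 2 3 1
1 2 3 3
3 0 1 2
1 2 1 3

1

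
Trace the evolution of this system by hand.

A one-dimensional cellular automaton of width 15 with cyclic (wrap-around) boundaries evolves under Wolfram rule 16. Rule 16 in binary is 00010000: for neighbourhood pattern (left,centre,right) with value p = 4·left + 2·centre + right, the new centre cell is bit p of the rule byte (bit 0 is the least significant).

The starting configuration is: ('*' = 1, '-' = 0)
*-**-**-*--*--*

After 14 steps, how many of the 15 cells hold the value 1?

gen 0: *-**-**-*--*--*
gen 1: ---------*--*--
gen 2: ----------*--*-
gen 3: -----------*--*
gen 4: *-----------*--
gen 5: -*-----------*-
gen 6: --*-----------*
gen 7: *--*-----------
gen 8: -*--*----------
gen 9: --*--*---------
gen 10: ---*--*--------
gen 11: ----*--*-------
gen 12: -----*--*------
gen 13: ------*--*-----
gen 14: -------*--*----

2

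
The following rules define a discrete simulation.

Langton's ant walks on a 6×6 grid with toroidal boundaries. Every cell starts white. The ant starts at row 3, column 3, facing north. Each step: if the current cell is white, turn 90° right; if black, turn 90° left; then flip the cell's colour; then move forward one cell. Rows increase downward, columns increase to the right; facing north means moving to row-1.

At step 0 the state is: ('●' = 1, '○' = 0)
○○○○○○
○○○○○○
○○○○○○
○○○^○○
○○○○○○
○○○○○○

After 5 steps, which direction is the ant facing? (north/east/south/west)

0) ○○○○○○
○○○○○○
○○○○○○
○○○^○○
○○○○○○
○○○○○○
1) ○○○○○○
○○○○○○
○○○○○○
○○○●>○
○○○○○○
○○○○○○
2) ○○○○○○
○○○○○○
○○○○○○
○○○●●○
○○○○v○
○○○○○○
3) ○○○○○○
○○○○○○
○○○○○○
○○○●●○
○○○<●○
○○○○○○
4) ○○○○○○
○○○○○○
○○○○○○
○○○^●○
○○○●●○
○○○○○○
5) ○○○○○○
○○○○○○
○○○○○○
○○<○●○
○○○●●○
○○○○○○

west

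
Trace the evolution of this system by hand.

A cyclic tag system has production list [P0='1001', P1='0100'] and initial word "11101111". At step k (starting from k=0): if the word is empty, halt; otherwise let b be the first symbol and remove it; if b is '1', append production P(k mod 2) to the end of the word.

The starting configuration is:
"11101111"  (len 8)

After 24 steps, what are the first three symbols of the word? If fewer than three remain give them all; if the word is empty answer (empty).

010

step 0: "11101111"  (len 8)
step 1: "11011111001"  (len 11)
step 2: "10111110010100"  (len 14)
step 3: "01111100101001001"  (len 17)
step 4: "1111100101001001"  (len 16)
step 5: "1111001010010011001"  (len 19)
step 6: "1110010100100110010100"  (len 22)
step 7: "1100101001001100101001001"  (len 25)
step 8: "1001010010011001010010010100"  (len 28)
step 9: "0010100100110010100100101001001"  (len 31)
step 10: "010100100110010100100101001001"  (len 30)
step 11: "10100100110010100100101001001"  (len 29)
step 12: "01001001100101001001010010010100"  (len 32)
step 13: "1001001100101001001010010010100"  (len 31)
step 14: "0010011001010010010100100101000100"  (len 34)
step 15: "010011001010010010100100101000100"  (len 33)
step 16: "10011001010010010100100101000100"  (len 32)
step 17: "00110010100100101001001010001001001"  (len 35)
step 18: "0110010100100101001001010001001001"  (len 34)
step 19: "110010100100101001001010001001001"  (len 33)
step 20: "100101001001010010010100010010010100"  (len 36)
step 21: "001010010010100100101000100100101001001"  (len 39)
step 22: "01010010010100100101000100100101001001"  (len 38)
step 23: "1010010010100100101000100100101001001"  (len 37)
step 24: "0100100101001001010001001001010010010100"  (len 40)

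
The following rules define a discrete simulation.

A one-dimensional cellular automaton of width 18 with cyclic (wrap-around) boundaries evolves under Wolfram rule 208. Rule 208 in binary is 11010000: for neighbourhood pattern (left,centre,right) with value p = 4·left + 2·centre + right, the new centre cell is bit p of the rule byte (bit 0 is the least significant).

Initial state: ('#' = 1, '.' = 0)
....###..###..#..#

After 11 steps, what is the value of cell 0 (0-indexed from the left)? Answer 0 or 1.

0

step 0: ....###..###..#..#
step 1: #....###..###..#..
step 2: .#....###..###..#.
step 3: ..#....###..###..#
step 4: #..#....###..###..
step 5: .#..#....###..###.
step 6: ..#..#....###..###
step 7: #..#..#....###..##
step 8: ##..#..#....###..#
step 9: ###..#..#....###..
step 10: .###..#..#....###.
step 11: ..###..#..#....###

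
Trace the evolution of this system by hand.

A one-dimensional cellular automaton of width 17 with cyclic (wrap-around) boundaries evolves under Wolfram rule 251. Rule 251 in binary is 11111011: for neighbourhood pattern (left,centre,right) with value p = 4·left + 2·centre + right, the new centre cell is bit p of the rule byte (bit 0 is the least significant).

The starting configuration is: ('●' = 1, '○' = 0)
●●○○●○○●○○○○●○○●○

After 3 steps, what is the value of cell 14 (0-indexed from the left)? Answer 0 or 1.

1

t=0: ●●○○●○○●○○○○●○○●○
t=1: ●●●●○●●○●●●●○●●○●
t=2: ●●●●●●●●●●●●●●●●●
t=3: ●●●●●●●●●●●●●●●●●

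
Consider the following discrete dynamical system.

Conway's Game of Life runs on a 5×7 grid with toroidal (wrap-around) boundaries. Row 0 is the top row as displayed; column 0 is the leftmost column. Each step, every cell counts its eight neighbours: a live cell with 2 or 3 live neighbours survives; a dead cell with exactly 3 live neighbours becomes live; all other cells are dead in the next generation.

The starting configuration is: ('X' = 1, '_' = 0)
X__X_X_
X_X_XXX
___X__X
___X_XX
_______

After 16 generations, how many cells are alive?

step 0: X__X_X_
X_X_XXX
___X__X
___X_XX
_______
step 1: XX_X_X_
XXX____
__XX___
____XXX
_____X_
step 2: X___X__
X___X_X
X_XXXXX
___XXXX
X______
step 3: XX___X_
_______
_XX____
_XX____
X__X___
step 4: XX____X
X_X____
_XX____
X__X___
X_____X
step 5: _______
__X___X
X_XX___
X_X___X
_______
step 6: _______
_XXX___
X_XX___
X_XX__X
_______
step 7: __X____
_X_X___
X___X_X
X_XX__X
_______
step 8: __X____
XXXX___
____XXX
XX_X_XX
_XXX___
step 9: X______
XXXXXXX
_______
_X_X___
___XX_X
step 10: _______
XXXXXXX
_____XX
__XXX__
X_XXX__
step 11: _______
XXXXX__
_______
_XX___X
_XX_X__
step 12: X___X__
_XXX___
_______
XXXX___
XXXX___
step 13: X___X__
_XXX___
X______
X__X___
____X_X
step 14: XXX_XX_
XXXX___
X__X___
X_____X
X__XXXX
step 15: _______
_______
___X___
_X_X___
__XX___
step 16: _______
_______
__X____
___XX__
__XX___

5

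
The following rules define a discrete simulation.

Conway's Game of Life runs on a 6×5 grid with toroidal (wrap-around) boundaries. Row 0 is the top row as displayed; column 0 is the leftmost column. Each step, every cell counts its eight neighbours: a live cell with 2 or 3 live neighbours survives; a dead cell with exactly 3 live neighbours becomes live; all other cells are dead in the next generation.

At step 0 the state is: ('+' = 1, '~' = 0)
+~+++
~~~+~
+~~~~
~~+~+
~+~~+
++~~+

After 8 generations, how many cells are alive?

0) +~+++
~~~+~
+~~~~
~~+~+
~+~~+
++~~+
1) ~~+~~
++++~
~~~++
~+~++
~++~+
~~~~~
2) ~~++~
++~~~
~~~~~
~+~~~
~++~+
~+++~
3) +~~++
~++~~
++~~~
+++~~
~~~~~
+~~~+
4) ~~++~
~~++~
~~~~~
+~+~~
~~~~+
+~~+~
5) ~+~~~
~~++~
~+++~
~~~~~
++~++
~~++~
6) ~+~~~
~~~+~
~+~+~
~~~~~
++~++
~~~+~
7) ~~+~~
~~~~~
~~+~~
~+~+~
+~+++
~+~+~
8) ~~+~~
~~~~~
~~+~~
++~~~
+~~~~
++~~~

7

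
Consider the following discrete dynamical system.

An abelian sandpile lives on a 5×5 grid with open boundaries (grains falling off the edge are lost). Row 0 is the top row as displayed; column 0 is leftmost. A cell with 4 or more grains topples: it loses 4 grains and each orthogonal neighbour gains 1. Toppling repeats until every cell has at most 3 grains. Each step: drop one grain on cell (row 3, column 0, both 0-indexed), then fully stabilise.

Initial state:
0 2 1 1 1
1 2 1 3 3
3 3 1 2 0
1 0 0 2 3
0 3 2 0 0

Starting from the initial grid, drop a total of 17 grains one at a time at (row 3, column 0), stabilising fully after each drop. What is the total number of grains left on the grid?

step 0: 0 2 1 1 1
1 2 1 3 3
3 3 1 2 0
1 0 0 2 3
0 3 2 0 0
step 1: 0 2 1 1 1
1 2 1 3 3
3 3 1 2 0
2 0 0 2 3
0 3 2 0 0
step 2: 0 2 1 1 1
1 2 1 3 3
3 3 1 2 0
3 0 0 2 3
0 3 2 0 0
step 3: 0 2 1 1 1
2 3 1 3 3
1 0 2 2 0
1 2 0 2 3
1 3 2 0 0
step 4: 0 2 1 1 1
2 3 1 3 3
1 0 2 2 0
2 2 0 2 3
1 3 2 0 0
step 5: 0 2 1 1 1
2 3 1 3 3
1 0 2 2 0
3 2 0 2 3
1 3 2 0 0
step 6: 0 2 1 1 1
2 3 1 3 3
2 0 2 2 0
0 3 0 2 3
2 3 2 0 0
step 7: 0 2 1 1 1
2 3 1 3 3
2 0 2 2 0
1 3 0 2 3
2 3 2 0 0
step 8: 0 2 1 1 1
2 3 1 3 3
2 0 2 2 0
2 3 0 2 3
2 3 2 0 0
step 9: 0 2 1 1 1
2 3 1 3 3
2 0 2 2 0
3 3 0 2 3
2 3 2 0 0
step 10: 0 2 1 1 1
2 3 1 3 3
3 1 2 2 0
2 1 1 2 3
0 1 3 0 0
step 11: 0 2 1 1 1
2 3 1 3 3
3 1 2 2 0
3 1 1 2 3
0 1 3 0 0
step 12: 0 2 1 1 1
3 3 1 3 3
0 2 2 2 0
1 2 1 2 3
1 1 3 0 0
step 13: 0 2 1 1 1
3 3 1 3 3
0 2 2 2 0
2 2 1 2 3
1 1 3 0 0
step 14: 0 2 1 1 1
3 3 1 3 3
0 2 2 2 0
3 2 1 2 3
1 1 3 0 0
step 15: 0 2 1 1 1
3 3 1 3 3
1 2 2 2 0
0 3 1 2 3
2 1 3 0 0
step 16: 0 2 1 1 1
3 3 1 3 3
1 2 2 2 0
1 3 1 2 3
2 1 3 0 0
step 17: 0 2 1 1 1
3 3 1 3 3
1 2 2 2 0
2 3 1 2 3
2 1 3 0 0

42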